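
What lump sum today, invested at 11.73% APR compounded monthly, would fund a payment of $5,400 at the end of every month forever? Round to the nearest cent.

$552,429.67

Periodic rate i = 0.1173/12 = 0.009775.
PV = C/r = 5400/0.009775 = 552,429.6675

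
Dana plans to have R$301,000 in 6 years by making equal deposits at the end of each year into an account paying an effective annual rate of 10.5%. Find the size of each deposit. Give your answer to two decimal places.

FV-annuity factor = 7.813606; PMT = 301000 / 7.813606 = 38,522.5443

R$38,522.54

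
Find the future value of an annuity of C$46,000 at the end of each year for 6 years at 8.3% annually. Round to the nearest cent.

C$340,015.69

Accumulation factor s(6|0.083) = 7.391645; FV = 46000 × 7.391645 = 340,015.6927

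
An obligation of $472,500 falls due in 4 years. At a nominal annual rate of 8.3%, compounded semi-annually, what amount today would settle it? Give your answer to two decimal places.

Periodic rate i = 0.083/2 = 0.0415; n = 4 × 2 = 8 periods.
PV = 472,500 / (1 + 0.0415)^8 = 472,500 / 1.384440 = 341,293.1868

$341,293.19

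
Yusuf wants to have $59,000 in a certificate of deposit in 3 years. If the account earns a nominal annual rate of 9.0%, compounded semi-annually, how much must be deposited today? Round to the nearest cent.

$45,305.85

With 2 periods per year: i = 0.045, n = 6.
PV = 59,000 / (1 + 0.045)^6 = 59,000 / 1.302260 = 45,305.8486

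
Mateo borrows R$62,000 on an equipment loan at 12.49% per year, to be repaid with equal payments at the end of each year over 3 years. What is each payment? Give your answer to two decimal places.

Annuity-PV factor = 2.381751; PMT = 62000 / 2.381751 = 26,031.2671

R$26,031.27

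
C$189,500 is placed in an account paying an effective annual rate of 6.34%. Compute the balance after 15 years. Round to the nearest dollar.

C$476,496

FV = 189,500 × (1 + 0.0634)^15 = 476,495.7748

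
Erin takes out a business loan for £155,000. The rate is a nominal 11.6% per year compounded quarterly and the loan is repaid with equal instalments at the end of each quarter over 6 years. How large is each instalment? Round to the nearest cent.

£9,054.04

With 4 periods per year: i = 0.029, n = 24.
PMT = 155000 / ( [1 − (1+0.029)^(−24)] / 0.029 ) = 155000 / 17.119429 = 9,054.0403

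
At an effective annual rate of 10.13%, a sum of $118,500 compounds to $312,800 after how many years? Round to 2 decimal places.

10.06 years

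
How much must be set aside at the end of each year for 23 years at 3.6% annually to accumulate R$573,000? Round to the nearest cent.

FV-annuity factor = 34.879551; PMT = 573000 / 34.879551 = 16,427.9639

R$16,427.96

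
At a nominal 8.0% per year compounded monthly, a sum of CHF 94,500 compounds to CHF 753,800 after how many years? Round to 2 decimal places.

26.04 years

Periodic rate i = 0.08/12 = 0.00666667.
(1+i)^n = 753800/94500 = 7.97672, so n = ln 7.97672 / ln 1.00667 = 312.5162 months
= 312.5162/12 years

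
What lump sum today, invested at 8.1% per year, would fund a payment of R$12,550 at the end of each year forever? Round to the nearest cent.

R$154,938.27

PV = C/r = 12550/0.081 = 154,938.2716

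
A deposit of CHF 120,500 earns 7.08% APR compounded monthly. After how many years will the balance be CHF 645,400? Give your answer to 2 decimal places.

Periodic rate i = 0.0708/12 = 0.0059.
n = ln(645400/120500) / ln(1+0.0059) = ln(5.35602) / 0.005883 = 285.2824 months
= 285.2824/12 years

23.77 years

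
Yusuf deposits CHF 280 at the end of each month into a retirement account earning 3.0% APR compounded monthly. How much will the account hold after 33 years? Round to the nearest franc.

CHF 189,046

i = 0.03/12 = 0.0025 per month; n = 33·12 = 396.
Accumulation factor s(396|0.0025) = 675.164665; FV = 280 × 675.164665 = 189,046.1063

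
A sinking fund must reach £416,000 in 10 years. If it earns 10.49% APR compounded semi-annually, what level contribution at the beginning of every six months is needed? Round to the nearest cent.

£11,647.73

Periodic rate i = 0.1049/2 = 0.05245; n = 10 × 2 = 20 periods.
PMT = 416000 / ( [(1+0.05245)^20 − 1] / 0.05245 × (1+i) ) = 416000 / 35.715112 = 11,647.7306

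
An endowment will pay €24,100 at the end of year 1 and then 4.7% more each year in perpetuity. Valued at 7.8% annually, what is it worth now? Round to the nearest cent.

PV = D₁/(r − g) = 24100/(0.078 − 0.047) = 777,419.3548

€777,419.35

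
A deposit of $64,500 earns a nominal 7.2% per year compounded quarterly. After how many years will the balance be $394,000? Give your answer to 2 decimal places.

Periodic rate i = 0.072/4 = 0.018.
(1+i)^n = 394000/64500 = 6.10853, so n = ln 6.10853 / ln 1.018 = 101.4402 quarters
= 101.4402/4 years

25.36 years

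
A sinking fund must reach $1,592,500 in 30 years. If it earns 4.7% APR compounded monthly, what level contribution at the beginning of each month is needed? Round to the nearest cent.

$2,014.13

i = 0.047/12 = 0.00391667 per month; n = 30·12 = 360.
PMT = 1.5925e+06 / ( [(1+0.00391667)^360 − 1] / 0.00391667 × (1+i) ) = 1.5925e+06 / 790.665221 = 2,014.1268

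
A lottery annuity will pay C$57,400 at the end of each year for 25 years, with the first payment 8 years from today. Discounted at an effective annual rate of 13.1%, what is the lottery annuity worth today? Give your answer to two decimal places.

Value one period before first payment (t=7): 57400 × [1 − (1+0.131)^(−25)] / 0.131 = 57400 × 7.281895 = 417,980.7674
PV₀ = 417,980.7674 / (1+0.131)^7 = 417,980.7674 / 2.367218 = 176,570.4665

C$176,570.47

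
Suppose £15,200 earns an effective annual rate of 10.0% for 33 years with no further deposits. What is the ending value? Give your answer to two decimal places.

15,200 × (1+0.1)^33 = 15,200 × 23.225154 = 353,022.3472

£353,022.35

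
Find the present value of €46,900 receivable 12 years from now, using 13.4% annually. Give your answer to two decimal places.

Discount factor = (1+0.134)^(−12) = 0.221128; PV = 46,900 × 0.221128 = 10,370.8938

€10,370.89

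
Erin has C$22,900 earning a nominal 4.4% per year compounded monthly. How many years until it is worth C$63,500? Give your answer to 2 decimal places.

23.22 years

Periodic rate i = 0.044/12 = 0.00366667.
n = ln(63500/22900) / ln(1+0.00366667) = ln(2.77293) / 0.003660 = 278.6650 months
= 278.6650/12 years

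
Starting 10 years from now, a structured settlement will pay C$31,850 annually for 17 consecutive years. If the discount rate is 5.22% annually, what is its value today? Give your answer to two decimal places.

C$223,459.46

PV at t=9 (ordinary 17-year annuity): 31850 × a(17|0.0522) = 31850 × 11.091084 = 353,251.0251
PV₀ = 353,251.0251 / (1+0.0522)^9 = 353,251.0251 / 1.580828 = 223,459.4645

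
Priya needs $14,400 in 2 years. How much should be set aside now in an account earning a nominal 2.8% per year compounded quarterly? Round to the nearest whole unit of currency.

i = 0.028/4 = 0.007 per quarter; n = 2·4 = 8.
Discount factor = (1+0.007)^(−8) = 0.945724; PV = 14,400 × 0.945724 = 13,618.4201

$13,618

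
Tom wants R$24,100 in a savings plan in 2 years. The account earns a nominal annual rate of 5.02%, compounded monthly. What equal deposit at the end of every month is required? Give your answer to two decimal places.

Periodic rate i = 0.0502/12 = 0.00418333; n = 2 × 12 = 24 periods.
FV-annuity factor = 25.190812; PMT = 24100 / 25.190812 = 956.6980

R$956.70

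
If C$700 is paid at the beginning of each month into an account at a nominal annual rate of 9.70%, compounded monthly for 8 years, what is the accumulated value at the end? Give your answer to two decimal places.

C$101,789.08

With 12 periods per year: i = 0.00808333, n = 96.
FV = 700 × [(1+0.00808333)^96 − 1] / 0.00808333 × (1+i) = 700 × 145.412968 = 101,789.0778
(Beginning-of-period payments → annuity-due factor ×(1+i).)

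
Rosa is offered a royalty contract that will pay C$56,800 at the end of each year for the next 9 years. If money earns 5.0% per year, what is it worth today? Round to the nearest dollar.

C$403,724

Annuity factor a(9|0.05) = 7.107822; PV = 56800 × 7.107822 = 403,724.2712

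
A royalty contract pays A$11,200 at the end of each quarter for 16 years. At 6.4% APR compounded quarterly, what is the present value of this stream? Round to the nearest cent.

A$446,545.08

With 4 periods per year: i = 0.016, n = 64.
PV = 11200 × [1 − (1+0.016)^(−64)] / 0.016 = 11200 × 39.870096 = 446,545.0769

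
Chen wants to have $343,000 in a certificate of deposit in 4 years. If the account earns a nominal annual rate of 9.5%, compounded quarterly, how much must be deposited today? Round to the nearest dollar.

Periodic rate i = 0.095/4 = 0.02375; n = 4 × 4 = 16 periods.
Discount factor = (1+0.02375)^(−16) = 0.686906; PV = 343,000 × 0.686906 = 235,608.7872

$235,609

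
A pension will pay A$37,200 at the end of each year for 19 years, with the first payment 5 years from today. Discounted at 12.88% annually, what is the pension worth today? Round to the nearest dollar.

Value one period before first payment (t=4): 37200 × [1 − (1+0.1288)^(−19)] / 0.1288 = 37200 × 6.987082 = 259,919.4619
PV₀ = 259,919.4619 / (1+0.1288)^4 = 259,919.4619 / 1.623559 = 160,092.4298

A$160,092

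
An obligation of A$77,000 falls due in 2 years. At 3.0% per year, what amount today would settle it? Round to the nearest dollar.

A$72,580

PV = FV·(1+i)^(−n) = 77,000 × 0.942596 = 72,579.8850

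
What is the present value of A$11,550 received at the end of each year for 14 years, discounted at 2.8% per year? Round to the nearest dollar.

A$132,266

Annuity factor a(14|0.028) = 11.451628; PV = 11550 × 11.451628 = 132,266.3086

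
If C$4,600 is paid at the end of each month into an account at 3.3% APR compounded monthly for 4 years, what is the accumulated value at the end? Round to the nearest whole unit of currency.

C$235,690

Periodic rate i = 0.033/12 = 0.00275; n = 4 × 12 = 48 periods.
FV = 4600 × [(1+0.00275)^48 − 1] / 0.00275 = 4600 × 51.236948 = 235,689.9587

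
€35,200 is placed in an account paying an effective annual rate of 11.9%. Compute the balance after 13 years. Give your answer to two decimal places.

€151,821.68

FV = PV·(1+i)^n = 35,200 × 4.313116 = 151,821.6784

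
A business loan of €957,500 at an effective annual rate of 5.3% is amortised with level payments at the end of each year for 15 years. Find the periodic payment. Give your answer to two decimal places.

€94,127.76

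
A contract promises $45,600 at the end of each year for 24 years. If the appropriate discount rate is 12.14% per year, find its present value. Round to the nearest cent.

Annuity factor a(24|0.1214) = 7.710575; PV = 45600 × 7.710575 = 351,602.2216

$351,602.22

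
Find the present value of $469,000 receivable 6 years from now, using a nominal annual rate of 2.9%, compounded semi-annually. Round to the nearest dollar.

$394,592

With 2 periods per year: i = 0.0145, n = 12.
PV = FV·(1+i)^(−n) = 469,000 × 0.841347 = 394,591.9548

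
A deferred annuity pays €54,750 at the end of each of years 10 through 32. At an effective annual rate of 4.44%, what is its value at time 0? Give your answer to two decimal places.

Value one period before first payment (t=9): 54750 × [1 − (1+0.0444)^(−23)] / 0.0444 = 54750 × 14.230143 = 779,100.3220
PV₀ = 779,100.3220 / (1+0.0444)^9 = 779,100.3220 / 1.478433 = 526,976.9451

€526,976.95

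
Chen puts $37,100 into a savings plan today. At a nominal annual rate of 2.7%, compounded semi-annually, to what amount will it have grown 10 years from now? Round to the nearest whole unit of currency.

$48,512

i = 0.027/2 = 0.0135 per half-year; n = 10·2 = 20.
FV = PV·(1+i)^n = 37,100 × 1.307600 = 48,511.9766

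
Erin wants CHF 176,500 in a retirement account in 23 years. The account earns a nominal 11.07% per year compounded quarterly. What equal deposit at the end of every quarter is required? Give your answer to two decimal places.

CHF 431.37

Periodic rate i = 0.1107/4 = 0.027675; n = 23 × 4 = 92 periods.
FV-annuity factor = 409.158625; PMT = 176500 / 409.158625 = 431.3730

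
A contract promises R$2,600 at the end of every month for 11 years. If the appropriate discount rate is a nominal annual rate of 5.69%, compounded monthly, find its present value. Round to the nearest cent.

With 12 periods per year: i = 0.00474167, n = 132.
Annuity factor a(132|0.00474167) = 97.946244; PV = 2600 × 97.946244 = 254,660.2353

R$254,660.24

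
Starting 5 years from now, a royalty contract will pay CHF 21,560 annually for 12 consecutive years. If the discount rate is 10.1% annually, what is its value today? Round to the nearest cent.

Value one period before first payment (t=4): 21560 × [1 − (1+0.101)^(−12)] / 0.101 = 21560 × 6.780443 = 146,186.3423
Discount back 4 years: 146,186.3423 × (1+0.101)^(−4) = 146,186.3423 × 0.680535 = 99,484.9816

CHF 99,484.98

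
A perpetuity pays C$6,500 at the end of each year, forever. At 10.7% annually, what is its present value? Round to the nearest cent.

PV = C/r = 6500/0.107 = 60,747.6636

C$60,747.66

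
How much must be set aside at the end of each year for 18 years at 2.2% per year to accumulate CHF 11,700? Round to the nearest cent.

FV-annuity factor = 21.795633; PMT = 11700 / 21.795633 = 536.8048

CHF 536.80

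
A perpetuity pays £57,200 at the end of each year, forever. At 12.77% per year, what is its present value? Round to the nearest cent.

PV = C/r = 57200/0.1277 = 447,924.8238

£447,924.82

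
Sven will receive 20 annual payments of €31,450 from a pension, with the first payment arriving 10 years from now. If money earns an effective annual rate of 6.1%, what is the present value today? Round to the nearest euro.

€210,003

Value one period before first payment (t=9): 31450 × [1 − (1+0.061)^(−20)] / 0.061 = 31450 × 11.377385 = 357,818.7691
PV₀ = 357,818.7691 / (1+0.061)^9 = 357,818.7691 / 1.703878 = 210,002.5955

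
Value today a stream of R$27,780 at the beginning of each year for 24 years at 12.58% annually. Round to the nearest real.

R$234,138

PV = PMT · [1 − (1+i)^(−n)] / i × (1+i) = 27780 · 8.428278 = 234,137.5603
(Beginning-of-period payments → annuity-due factor ×(1+i).)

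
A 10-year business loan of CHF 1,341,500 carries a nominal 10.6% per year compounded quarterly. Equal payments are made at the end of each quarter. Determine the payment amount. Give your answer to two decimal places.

CHF 54,799.05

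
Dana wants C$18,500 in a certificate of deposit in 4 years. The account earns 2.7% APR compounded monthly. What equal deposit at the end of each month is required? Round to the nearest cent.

C$365.41

Periodic rate i = 0.027/12 = 0.00225; n = 4 × 12 = 48 periods.
FV-annuity factor = 50.627822; PMT = 18500 / 50.627822 = 365.4117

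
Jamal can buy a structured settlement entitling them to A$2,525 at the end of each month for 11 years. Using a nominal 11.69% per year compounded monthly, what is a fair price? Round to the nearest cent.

A$187,106.48

With 12 periods per year: i = 0.00974167, n = 132.
Annuity factor a(132|0.00974167) = 74.101578; PV = 2525 × 74.101578 = 187,106.4846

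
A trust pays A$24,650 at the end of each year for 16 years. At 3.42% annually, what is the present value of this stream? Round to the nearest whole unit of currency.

PV = PMT · [1 − (1+i)^(−n)] / i = 24650 · 12.167099 = 299,919.0026

A$299,919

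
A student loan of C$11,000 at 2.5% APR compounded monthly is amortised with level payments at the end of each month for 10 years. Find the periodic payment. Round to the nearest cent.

C$103.70

i = 0.025/12 = 0.00208333 per month; n = 10·12 = 120.
Annuity-PV factor = 106.078396; PMT = 11000 / 106.078396 = 103.6969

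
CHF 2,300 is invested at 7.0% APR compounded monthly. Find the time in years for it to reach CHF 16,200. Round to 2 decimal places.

27.97 years

Periodic rate i = 0.07/12 = 0.00583333.
(1+i)^n = 16200/2300 = 7.04348, so n = ln 7.04348 / ln 1.00583 = 335.6212 months
= 335.6212/12 years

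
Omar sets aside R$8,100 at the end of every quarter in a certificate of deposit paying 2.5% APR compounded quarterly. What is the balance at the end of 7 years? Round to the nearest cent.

R$247,014.53

i = 0.025/4 = 0.00625 per quarter; n = 7·4 = 28.
Accumulation factor s(28|0.00625) = 30.495621; FV = 8100 × 30.495621 = 247,014.5314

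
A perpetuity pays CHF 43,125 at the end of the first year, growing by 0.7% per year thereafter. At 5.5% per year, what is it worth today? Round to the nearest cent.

CHF 898,437.50

PV = D₁/(r − g) = 43125/(0.055 − 0.007) = 898,437.5000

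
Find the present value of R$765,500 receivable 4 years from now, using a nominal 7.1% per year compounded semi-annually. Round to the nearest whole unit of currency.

With 2 periods per year: i = 0.0355, n = 8.
Discount factor = (1+0.0355)^(−8) = 0.756483; PV = 765,500 × 0.756483 = 579,087.7383

R$579,088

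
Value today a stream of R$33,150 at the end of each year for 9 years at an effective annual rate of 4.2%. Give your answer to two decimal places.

R$244,250.24

PV = 33150 × [1 − (1+0.042)^(−9)] / 0.042 = 33150 × 7.368031 = 244,250.2376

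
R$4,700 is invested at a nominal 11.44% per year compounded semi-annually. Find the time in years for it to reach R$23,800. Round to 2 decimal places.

Periodic rate i = 0.1144/2 = 0.0572.
(1+i)^n = 23800/4700 = 5.06383, so n = ln 5.06383 / ln 1.0572 = 29.1623 half-years
= 29.1623/2 years

14.58 years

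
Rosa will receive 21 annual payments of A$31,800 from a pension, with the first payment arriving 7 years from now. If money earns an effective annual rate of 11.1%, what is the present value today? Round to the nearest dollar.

A$135,638

PV at t=6 (ordinary 21-year annuity): 31800 × a(21|0.111) = 31800 × 8.021180 = 255,073.5234
Discount back 6 years: 255,073.5234 × (1+0.111)^(−6) = 255,073.5234 × 0.531760 = 135,637.8908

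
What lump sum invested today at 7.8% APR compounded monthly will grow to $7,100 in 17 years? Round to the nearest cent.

$1,893.42

i = 0.078/12 = 0.0065 per month; n = 17·12 = 204.
Discount factor = (1+0.0065)^(−204) = 0.266679; PV = 7,100 × 0.266679 = 1,893.4219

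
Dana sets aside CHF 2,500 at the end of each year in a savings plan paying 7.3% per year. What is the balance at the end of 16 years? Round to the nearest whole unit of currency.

Accumulation factor s(16|0.073) = 28.594779; FV = 2500 × 28.594779 = 71,486.9469

CHF 71,487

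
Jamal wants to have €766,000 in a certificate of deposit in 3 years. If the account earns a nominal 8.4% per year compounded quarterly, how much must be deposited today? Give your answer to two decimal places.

€596,925.13

i = 0.084/4 = 0.021 per quarter; n = 3·4 = 12.
Discount factor = (1+0.021)^(−12) = 0.779276; PV = 766,000 × 0.779276 = 596,925.1326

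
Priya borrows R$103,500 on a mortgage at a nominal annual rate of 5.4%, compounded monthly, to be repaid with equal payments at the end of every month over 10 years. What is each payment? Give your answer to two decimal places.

i = 0.054/12 = 0.0045 per month; n = 10·12 = 120.
Annuity-PV factor = 92.565644; PMT = 103500 / 92.565644 = 1,118.1254

R$1,118.13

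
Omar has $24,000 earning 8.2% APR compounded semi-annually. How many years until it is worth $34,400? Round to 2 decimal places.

Periodic rate i = 0.082/2 = 0.041.
n = ln(34400/24000) / ln(1+0.041) = ln(1.43333) / 0.040182 = 8.9594 half-years
= 8.9594/2 years

4.48 years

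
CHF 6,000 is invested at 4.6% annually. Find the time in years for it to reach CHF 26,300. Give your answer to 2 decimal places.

n = ln(26300/6000) / ln(1+0.046) = ln(4.38333) / 0.044973 = 32.8597 years

32.86 years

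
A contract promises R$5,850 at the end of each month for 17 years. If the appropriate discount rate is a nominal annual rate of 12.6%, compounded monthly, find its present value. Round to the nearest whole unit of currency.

R$490,989

Periodic rate i = 0.126/12 = 0.0105; n = 17 × 12 = 204 periods.
PV = PMT · [1 − (1+i)^(−n)] / i = 5850 · 83.929677 = 490,988.6109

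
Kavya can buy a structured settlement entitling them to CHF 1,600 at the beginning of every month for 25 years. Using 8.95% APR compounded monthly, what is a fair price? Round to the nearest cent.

With 12 periods per year: i = 0.00745833, n = 300.
PV = PMT · [1 − (1+i)^(−n)] / i × (1+i) = 1600 · 120.541800 = 192,866.8795
(annuity-due: payments at period start, so ×(1+i).)

CHF 192,866.88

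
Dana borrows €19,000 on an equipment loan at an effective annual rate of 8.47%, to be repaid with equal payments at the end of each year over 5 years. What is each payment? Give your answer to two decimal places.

Annuity-PV factor = 3.943735; PMT = 19000 / 3.943735 = 4,817.7673

€4,817.77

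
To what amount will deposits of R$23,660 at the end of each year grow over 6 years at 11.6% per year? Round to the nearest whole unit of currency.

R$190,076

FV = PMT · [(1+i)^n − 1] / i = 23660 · 8.033641 = 190,075.9420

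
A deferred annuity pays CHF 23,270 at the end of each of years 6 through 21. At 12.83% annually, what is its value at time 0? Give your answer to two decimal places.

CHF 84,808.67

PV at t=5 (ordinary 16-year annuity): 23270 × a(16|0.1283) = 23270 × 6.664489 = 155,082.6487
PV₀ = 155,082.6487 / (1+0.1283)^5 = 155,082.6487 / 1.828618 = 84,808.6732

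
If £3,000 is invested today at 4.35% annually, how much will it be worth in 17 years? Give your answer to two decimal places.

£6,187.18

FV = PV·(1+i)^n = 3,000 × 2.062394 = 6,187.1830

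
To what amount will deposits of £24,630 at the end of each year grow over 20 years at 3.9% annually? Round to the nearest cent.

Accumulation factor s(20|0.039) = 29.470996; FV = 24630 × 29.470996 = 725,870.6372

£725,870.64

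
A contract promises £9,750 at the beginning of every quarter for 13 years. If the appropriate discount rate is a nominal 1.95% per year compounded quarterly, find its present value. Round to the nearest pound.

£449,063

With 4 periods per year: i = 0.004875, n = 52.
Annuity factor a(52|0.004875) × (1+i) = 46.057722; PV = 9750 × 46.057722 = 449,062.7930
Payments are at the start of each period, so multiply by (1+i).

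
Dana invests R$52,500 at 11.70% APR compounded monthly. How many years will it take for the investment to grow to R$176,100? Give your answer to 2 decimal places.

Periodic rate i = 0.117/12 = 0.00975.
(1+i)^n = 176100/52500 = 3.35429, so n = ln 3.35429 / ln 1.00975 = 124.7312 months
= 124.7312/12 years

10.39 years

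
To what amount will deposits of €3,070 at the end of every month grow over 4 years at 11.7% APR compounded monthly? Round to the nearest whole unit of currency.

€186,776

Periodic rate i = 0.117/12 = 0.00975; n = 4 × 12 = 48 periods.
Accumulation factor s(48|0.00975) = 60.839171; FV = 3070 × 60.839171 = 186,776.2549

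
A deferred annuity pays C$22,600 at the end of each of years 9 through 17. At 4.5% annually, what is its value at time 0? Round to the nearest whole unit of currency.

C$115,516

PV at t=8 (ordinary 9-year annuity): 22600 × a(9|0.045) = 22600 × 7.268790 = 164,274.6652
Discount back 8 years: 164,274.6652 × (1+0.045)^(−8) = 164,274.6652 × 0.703185 = 115,515.5013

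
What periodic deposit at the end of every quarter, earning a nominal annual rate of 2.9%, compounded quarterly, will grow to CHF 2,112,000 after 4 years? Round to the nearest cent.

With 4 periods per year: i = 0.00725, n = 16.
FV-annuity factor = 16.900141; PMT = 2.112e+06 / 16.900141 = 124,969.3731

CHF 124,969.37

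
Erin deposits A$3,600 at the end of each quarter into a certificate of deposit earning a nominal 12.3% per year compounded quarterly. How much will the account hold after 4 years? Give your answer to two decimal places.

i = 0.123/4 = 0.03075 per quarter; n = 4·4 = 16.
FV = PMT · [(1+i)^n − 1] / i = 3600 · 20.276569 = 72,995.6483

A$72,995.65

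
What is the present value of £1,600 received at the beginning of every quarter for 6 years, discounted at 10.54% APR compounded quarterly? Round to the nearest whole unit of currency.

£28,937

With 4 periods per year: i = 0.02635, n = 24.
PV = 1600 × [1 − (1+0.02635)^(−24)] / 0.02635 × (1+i) = 1600 × 18.085434 = 28,936.6938
(Beginning-of-period payments → annuity-due factor ×(1+i).)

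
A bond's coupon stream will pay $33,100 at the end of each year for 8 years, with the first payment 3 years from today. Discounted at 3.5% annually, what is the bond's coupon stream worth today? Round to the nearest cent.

PV at t=2 (ordinary 8-year annuity): 33100 × a(8|0.035) = 33100 × 6.873956 = 227,527.9283
Discount back 2 years: 227,527.9283 × (1+0.035)^(−2) = 227,527.9283 × 0.933511 = 212,399.7557

$212,399.76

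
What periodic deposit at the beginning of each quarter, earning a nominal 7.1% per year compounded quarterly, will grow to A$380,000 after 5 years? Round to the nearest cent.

A$15,714.09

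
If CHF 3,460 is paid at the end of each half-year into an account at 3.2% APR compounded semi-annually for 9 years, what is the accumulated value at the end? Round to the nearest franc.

CHF 71,518

With 2 periods per year: i = 0.016, n = 18.
FV = PMT · [(1+i)^n − 1] / i = 3460 · 20.670011 = 71,518.2390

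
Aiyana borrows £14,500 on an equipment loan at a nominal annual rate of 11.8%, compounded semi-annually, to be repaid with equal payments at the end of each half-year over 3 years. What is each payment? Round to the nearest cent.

£2,939.50

With 2 periods per year: i = 0.059, n = 6.
PMT = 14500 / ( [1 − (1+0.059)^(−6)] / 0.059 ) = 14500 / 4.932812 = 2,939.4998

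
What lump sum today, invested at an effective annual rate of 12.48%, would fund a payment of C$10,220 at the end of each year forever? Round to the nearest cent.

C$81,891.03

PV = PMT / i = 10220 / 0.1248 = 81,891.0256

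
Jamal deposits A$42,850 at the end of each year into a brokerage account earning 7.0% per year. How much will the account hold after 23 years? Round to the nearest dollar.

Accumulation factor s(23|0.07) = 53.436141; FV = 42850 × 53.436141 = 2,289,738.6376

A$2,289,739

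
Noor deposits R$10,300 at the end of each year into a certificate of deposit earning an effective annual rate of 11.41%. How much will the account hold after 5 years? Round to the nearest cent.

R$64,671.48

FV = PMT · [(1+i)^n − 1] / i = 10300 · 6.278785 = 64,671.4837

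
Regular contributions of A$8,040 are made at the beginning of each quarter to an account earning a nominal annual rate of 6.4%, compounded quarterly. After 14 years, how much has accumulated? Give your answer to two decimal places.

A$731,333.67

With 4 periods per year: i = 0.016, n = 56.
FV = 8040 × [(1+0.016)^56 − 1] / 0.016 × (1+i) = 8040 × 90.961899 = 731,333.6694
(annuity-due: payments at period start, so ×(1+i).)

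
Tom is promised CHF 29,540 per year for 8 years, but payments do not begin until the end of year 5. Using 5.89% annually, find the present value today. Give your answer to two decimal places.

PV at t=4 (ordinary 8-year annuity): 29540 × a(8|0.0589) = 29540 × 6.236919 = 184,238.5797
PV₀ = 184,238.5797 / (1+0.0589)^4 = 184,238.5797 / 1.257245 = 146,541.5510

CHF 146,541.55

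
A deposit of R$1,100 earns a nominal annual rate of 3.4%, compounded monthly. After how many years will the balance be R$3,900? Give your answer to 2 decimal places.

37.28 years

Periodic rate i = 0.034/12 = 0.00283333.
n = ln(3900/1100) / ln(1+0.00283333) = ln(3.54545) / 0.002829 = 447.3383 months
= 447.3383/12 years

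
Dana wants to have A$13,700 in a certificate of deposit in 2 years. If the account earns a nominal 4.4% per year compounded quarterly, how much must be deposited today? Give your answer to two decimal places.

A$12,551.95

i = 0.044/4 = 0.011 per quarter; n = 2·4 = 8.
PV = FV·(1+i)^(−n) = 13,700 × 0.916201 = 12,551.9535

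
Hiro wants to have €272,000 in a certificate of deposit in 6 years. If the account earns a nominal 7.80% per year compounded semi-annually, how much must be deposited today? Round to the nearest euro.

€171,863

With 2 periods per year: i = 0.039, n = 12.
PV = 272,000 / (1 + 0.039)^12 = 272,000 / 1.582656 = 171,862.9782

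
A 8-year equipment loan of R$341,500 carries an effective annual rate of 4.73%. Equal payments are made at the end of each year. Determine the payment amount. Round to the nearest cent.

R$52,262.31

PMT = 341500 / ( [1 − (1+0.0473)^(−8)] / 0.0473 ) = 341500 / 6.534346 = 52,262.3052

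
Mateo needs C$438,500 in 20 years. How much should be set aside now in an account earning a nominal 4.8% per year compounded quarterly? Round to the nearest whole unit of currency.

With 4 periods per year: i = 0.012, n = 80.
PV = 438,500 / (1 + 0.012)^80 = 438,500 / 2.596815 = 168,860.7047

C$168,861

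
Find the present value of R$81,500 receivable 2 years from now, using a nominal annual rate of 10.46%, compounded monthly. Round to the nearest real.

R$66,175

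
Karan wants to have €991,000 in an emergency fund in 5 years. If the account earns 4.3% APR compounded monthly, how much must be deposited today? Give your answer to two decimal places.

€799,589.78

Periodic rate i = 0.043/12 = 0.00358333; n = 5 × 12 = 60 periods.
PV = 991,000 / (1 + 0.00358333)^60 = 991,000 / 1.239386 = 799,589.7830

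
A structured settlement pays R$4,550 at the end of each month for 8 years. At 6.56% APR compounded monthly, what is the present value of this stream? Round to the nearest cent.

R$339,152.61

i = 0.0656/12 = 0.00546667 per month; n = 8·12 = 96.
PV = 4550 × [1 − (1+0.00546667)^(−96)] / 0.00546667 = 4550 × 74.539035 = 339,152.6112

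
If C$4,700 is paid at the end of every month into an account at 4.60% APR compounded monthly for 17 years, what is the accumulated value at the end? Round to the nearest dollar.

C$1,449,939

Periodic rate i = 0.046/12 = 0.00383333; n = 17 × 12 = 204 periods.
FV = PMT · [(1+i)^n − 1] / i = 4700 · 308.497606 = 1,449,938.7487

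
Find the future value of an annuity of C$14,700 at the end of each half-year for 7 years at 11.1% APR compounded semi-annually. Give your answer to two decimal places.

C$299,343.71

i = 0.111/2 = 0.0555 per half-year; n = 7·2 = 14.
Accumulation factor s(14|0.0555) = 20.363517; FV = 14700 × 20.363517 = 299,343.7052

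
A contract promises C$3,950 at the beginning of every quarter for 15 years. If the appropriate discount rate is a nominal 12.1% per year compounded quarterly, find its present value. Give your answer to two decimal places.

C$112,024.66

i = 0.121/4 = 0.03025 per quarter; n = 15·4 = 60.
PV = PMT · [1 − (1+i)^(−n)] / i × (1+i) = 3950 · 28.360672 = 112,024.6560
Payments are at the start of each period, so multiply by (1+i).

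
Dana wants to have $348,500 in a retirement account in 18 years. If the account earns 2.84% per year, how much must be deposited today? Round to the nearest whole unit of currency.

Discount factor = (1+0.0284)^(−18) = 0.604064; PV = 348,500 × 0.604064 = 210,516.2179

$210,516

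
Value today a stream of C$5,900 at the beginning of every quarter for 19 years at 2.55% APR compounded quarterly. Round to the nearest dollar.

i = 0.0255/4 = 0.006375 per quarter; n = 19·4 = 76.
PV = PMT · [1 − (1+i)^(−n)] / i × (1+i) = 5900 · 60.468827 = 356,766.0799
Payments are at the start of each period, so multiply by (1+i).

C$356,766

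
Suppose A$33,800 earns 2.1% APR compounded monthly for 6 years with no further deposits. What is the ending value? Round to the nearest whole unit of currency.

A$38,335

i = 0.021/12 = 0.00175 per month; n = 6·12 = 72.
FV = PV·(1+i)^n = 33,800 × 1.134157 = 38,334.5156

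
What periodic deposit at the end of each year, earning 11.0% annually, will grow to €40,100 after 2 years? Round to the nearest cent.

PMT = 40100 / ( [(1+0.11)^2 − 1] / 0.11 ) = 40100 / 2.110000 = 19,004.7393

€19,004.74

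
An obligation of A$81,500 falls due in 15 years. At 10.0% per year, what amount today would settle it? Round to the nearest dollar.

PV = 81,500 / (1 + 0.1)^15 = 81,500 / 4.177248 = 19,510.4520

A$19,510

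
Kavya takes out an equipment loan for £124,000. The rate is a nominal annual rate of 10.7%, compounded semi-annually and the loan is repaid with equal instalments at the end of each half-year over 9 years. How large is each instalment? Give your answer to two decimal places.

Periodic rate i = 0.107/2 = 0.0535; n = 9 × 2 = 18 periods.
PMT = 124000 / ( [1 − (1+0.0535)^(−18)] / 0.0535 ) = 124000 / 11.376418 = 10,899.7406

£10,899.74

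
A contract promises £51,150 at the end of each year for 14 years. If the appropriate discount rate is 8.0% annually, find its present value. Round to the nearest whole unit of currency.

PV = 51150 × [1 − (1+0.08)^(−14)] / 0.08 = 51150 × 8.244237 = 421,692.7217

£421,693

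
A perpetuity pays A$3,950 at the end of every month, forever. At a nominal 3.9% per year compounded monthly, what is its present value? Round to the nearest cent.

A$1,215,384.62

Periodic rate i = 0.039/12 = 0.00325.
PV = PMT / i = 3950 / 0.00325 = 1,215,384.6154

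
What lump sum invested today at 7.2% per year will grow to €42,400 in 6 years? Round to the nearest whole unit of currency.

Discount factor = (1+0.072)^(−6) = 0.658918; PV = 42,400 × 0.658918 = 27,938.1178

€27,938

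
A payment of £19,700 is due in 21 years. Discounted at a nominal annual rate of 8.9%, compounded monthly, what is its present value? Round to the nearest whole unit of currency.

With 12 periods per year: i = 0.00741667, n = 252.
Discount factor = (1+0.00741667)^(−252) = 0.155346; PV = 19,700 × 0.155346 = 3,060.3076

£3,060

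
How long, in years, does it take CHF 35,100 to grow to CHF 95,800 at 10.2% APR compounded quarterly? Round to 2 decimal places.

Periodic rate i = 0.102/4 = 0.0255.
(1+i)^n = 95800/35100 = 2.72934, so n = ln 2.72934 / ln 1.0255 = 39.8749 quarters
= 39.8749/4 years

9.97 years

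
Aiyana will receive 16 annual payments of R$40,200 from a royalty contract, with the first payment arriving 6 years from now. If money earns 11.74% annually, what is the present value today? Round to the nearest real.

PV at t=5 (ordinary 16-year annuity): 40200 × a(16|0.1174) = 40200 × 7.075795 = 284,446.9465
Discount back 5 years: 284,446.9465 × (1+0.1174)^(−5) = 284,446.9465 × 0.574059 = 163,289.3804

R$163,289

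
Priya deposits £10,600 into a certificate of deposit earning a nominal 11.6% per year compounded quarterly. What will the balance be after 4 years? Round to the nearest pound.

i = 0.116/4 = 0.029 per quarter; n = 4·4 = 16.
10,600 × (1+0.029)^16 = 10,600 × 1.579960 = 16,747.5723

£16,748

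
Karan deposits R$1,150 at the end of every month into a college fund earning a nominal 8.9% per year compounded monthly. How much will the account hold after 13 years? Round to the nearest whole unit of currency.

Periodic rate i = 0.089/12 = 0.00741667; n = 13 × 12 = 156 periods.
Accumulation factor s(156|0.00741667) = 292.156627; FV = 1150 × 292.156627 = 335,980.1207

R$335,980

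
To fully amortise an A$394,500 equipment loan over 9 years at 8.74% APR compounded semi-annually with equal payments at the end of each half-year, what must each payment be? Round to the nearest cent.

A$32,107.25

i = 0.0874/2 = 0.0437 per half-year; n = 9·2 = 18.
PMT = 394500 / ( [1 − (1+0.0437)^(−18)] / 0.0437 ) = 394500 / 12.286946 = 32,107.2461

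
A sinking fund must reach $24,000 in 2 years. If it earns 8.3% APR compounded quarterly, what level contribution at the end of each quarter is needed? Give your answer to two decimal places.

$2,788.83

i = 0.083/4 = 0.02075 per quarter; n = 2·4 = 8.
PMT = 24000 / ( [(1+0.02075)^8 − 1] / 0.02075 ) = 24000 / 8.605747 = 2,788.8339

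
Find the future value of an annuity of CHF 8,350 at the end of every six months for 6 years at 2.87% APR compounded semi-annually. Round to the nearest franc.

CHF 108,499

Periodic rate i = 0.0287/2 = 0.01435; n = 6 × 2 = 12 periods.
FV = 8350 × [(1+0.01435)^12 − 1] / 0.01435 = 8350 × 12.993900 = 108,499.0635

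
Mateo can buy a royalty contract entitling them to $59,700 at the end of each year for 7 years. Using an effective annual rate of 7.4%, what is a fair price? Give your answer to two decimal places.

PV = 59700 × [1 − (1+0.074)^(−7)] / 0.074 = 59700 × 5.314940 = 317,301.9005

$317,301.90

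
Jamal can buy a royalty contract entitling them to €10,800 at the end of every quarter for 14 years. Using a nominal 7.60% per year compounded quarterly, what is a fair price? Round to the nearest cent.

€370,306.74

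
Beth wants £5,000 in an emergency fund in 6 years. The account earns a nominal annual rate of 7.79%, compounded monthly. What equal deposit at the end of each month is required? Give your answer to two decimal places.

i = 0.0779/12 = 0.00649167 per month; n = 6·12 = 72.
FV-annuity factor = 91.414245; PMT = 5000 / 91.414245 = 54.6961

£54.70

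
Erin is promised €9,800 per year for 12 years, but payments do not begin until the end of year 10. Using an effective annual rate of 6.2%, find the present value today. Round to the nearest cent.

€47,293.36

Value one period before first payment (t=9): 9800 × [1 − (1+0.062)^(−12)] / 0.062 = 9800 × 8.292677 = 81,268.2358
PV₀ = 81,268.2358 / (1+0.062)^9 = 81,268.2358 / 1.718386 = 47,293.3612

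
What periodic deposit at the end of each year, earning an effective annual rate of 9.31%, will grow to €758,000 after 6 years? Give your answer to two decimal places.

€99,968.16

PMT = 758000 / ( [(1+0.0931)^6 − 1] / 0.0931 ) = 758000 / 7.582414 = 99,968.1595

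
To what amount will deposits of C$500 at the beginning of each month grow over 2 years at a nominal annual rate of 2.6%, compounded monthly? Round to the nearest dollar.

i = 0.026/12 = 0.00216667 per month; n = 2·12 = 24.
FV = PMT · [(1+i)^n − 1] / i × (1+i) = 500 · 24.660927 = 12,330.4635
(Beginning-of-period payments → annuity-due factor ×(1+i).)

C$12,330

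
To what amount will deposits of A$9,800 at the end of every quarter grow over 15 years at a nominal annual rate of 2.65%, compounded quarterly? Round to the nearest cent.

Periodic rate i = 0.0265/4 = 0.006625; n = 15 × 4 = 60 periods.
FV = PMT · [(1+i)^n − 1] / i = 9800 · 73.381174 = 719,135.5004

A$719,135.50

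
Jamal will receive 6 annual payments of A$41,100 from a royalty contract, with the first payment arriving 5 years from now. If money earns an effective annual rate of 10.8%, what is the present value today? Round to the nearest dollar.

A$116,034

PV at t=4 (ordinary 6-year annuity): 41100 × a(6|0.108) = 41100 × 4.255024 = 174,881.5036
Discount back 4 years: 174,881.5036 × (1+0.108)^(−4) = 174,881.5036 × 0.663500 = 116,033.8860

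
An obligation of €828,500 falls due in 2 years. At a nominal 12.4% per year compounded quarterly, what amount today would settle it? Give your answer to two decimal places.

€648,967.86

With 4 periods per year: i = 0.031, n = 8.
Discount factor = (1+0.031)^(−8) = 0.783305; PV = 828,500 × 0.783305 = 648,967.8622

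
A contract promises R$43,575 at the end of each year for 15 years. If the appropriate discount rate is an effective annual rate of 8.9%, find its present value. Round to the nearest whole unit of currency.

PV = 43575 × [1 − (1+0.089)^(−15)] / 0.089 = 43575 × 8.108495 = 353,327.6617

R$353,328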